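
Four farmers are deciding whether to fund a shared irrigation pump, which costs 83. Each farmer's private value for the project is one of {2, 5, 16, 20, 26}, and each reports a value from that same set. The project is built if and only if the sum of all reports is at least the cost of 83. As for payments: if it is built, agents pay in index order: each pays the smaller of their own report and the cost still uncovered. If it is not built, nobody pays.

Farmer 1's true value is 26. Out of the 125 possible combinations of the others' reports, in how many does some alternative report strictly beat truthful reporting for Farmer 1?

10

Others report (16, 26, 26): truth gives 0; report 16 gives 10 > 0. Violating.
Others report (20, 20, 26): truth gives 0; report 20 gives 6 > 0. Violating.
Others report (20, 26, 20): truth gives 0; report 20 gives 6 > 0. Violating.
Others report (20, 26, 26): truth gives 0; report 16 gives 10 > 0. Violating.
Others report (2, 2, 2): truth gives 0; no alternative beats it.
Others report (2, 2, 5): truth gives 0; no alternative beats it.
(Checking all 125 profiles: 10 have a profitable deviation, 115 do not.)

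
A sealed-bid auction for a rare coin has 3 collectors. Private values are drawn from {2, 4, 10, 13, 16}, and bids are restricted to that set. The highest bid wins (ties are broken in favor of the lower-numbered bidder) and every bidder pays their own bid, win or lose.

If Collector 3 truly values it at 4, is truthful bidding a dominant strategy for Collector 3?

No

Consider the case where Collector 1 bids 2 and Collector 2 bids 4.
Truthful bid 4: loses but pays 4, utility -4.
Bid 2 instead: loses but pays 2, utility -2.
Since -2 > -4, bidding 2 is strictly better here, so truthful bidding is not dominant.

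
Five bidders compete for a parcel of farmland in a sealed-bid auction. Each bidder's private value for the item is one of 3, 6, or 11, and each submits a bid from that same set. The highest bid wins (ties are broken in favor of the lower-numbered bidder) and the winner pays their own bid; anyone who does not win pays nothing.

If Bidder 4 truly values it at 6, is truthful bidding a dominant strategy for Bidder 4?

Yes

Check each profile of the others' bids and compare truth against every alternative bid.
Others bid (3, 3, 3, 3): truth gives 0, best alternative gives 0.
Others bid (3, 3, 3, 6): truth gives 0, best alternative gives 0.
Others bid (3, 3, 3, 11): truth gives 0, best alternative gives 0.
Others bid (3, 3, 6, 3): truth gives 0, best alternative gives 0.
Others bid (3, 3, 6, 6): truth gives 0, best alternative gives 0.
Others bid (3, 3, 6, 11): truth gives 0, best alternative gives 0.
(Remaining 75 profiles checked similarly; truth is weakly best in each.)
In every case the truthful bid is at least as good as any alternative, so it is a dominant strategy.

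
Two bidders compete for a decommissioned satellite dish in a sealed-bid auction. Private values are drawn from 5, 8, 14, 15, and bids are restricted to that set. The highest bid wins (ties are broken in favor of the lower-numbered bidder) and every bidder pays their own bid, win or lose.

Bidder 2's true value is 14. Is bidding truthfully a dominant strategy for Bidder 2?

No

Consider the case where Bidder 1 bids 5.
Truthful bid 14: wins, pays 14, utility 14 - 14 = 0.
Bid 8 instead: wins, pays 8, utility 14 - 8 = 6.
Since 6 > 0, bidding 8 is strictly better here, so truthful bidding is not dominant.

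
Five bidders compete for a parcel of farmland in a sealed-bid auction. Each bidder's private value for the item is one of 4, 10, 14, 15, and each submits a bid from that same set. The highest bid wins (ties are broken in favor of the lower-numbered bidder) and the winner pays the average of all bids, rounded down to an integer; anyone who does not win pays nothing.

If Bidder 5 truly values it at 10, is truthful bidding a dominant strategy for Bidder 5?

Consider the case where Bidder 1 bids 4, Bidder 2 bids 4, Bidder 3 bids 4 and Bidder 4 bids 10.
Truthful bid 10: loses, pays 0, utility 0.
Bid 14 instead: wins, pays 7, utility 10 - 7 = 3.
Since 3 > 0, bidding 14 is strictly better here, so truthful bidding is not dominant.

No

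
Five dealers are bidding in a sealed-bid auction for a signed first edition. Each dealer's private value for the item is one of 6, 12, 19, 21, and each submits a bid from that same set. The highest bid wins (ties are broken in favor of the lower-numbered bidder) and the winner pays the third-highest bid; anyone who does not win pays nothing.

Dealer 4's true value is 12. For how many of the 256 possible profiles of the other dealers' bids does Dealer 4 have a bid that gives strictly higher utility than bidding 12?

Others bid (6, 6, 6, 19): truth gives 0; bid 19 gives 6 > 0. Violating.
Others bid (6, 6, 6, 21): truth gives 0; bid 21 gives 6 > 0. Violating.
Others bid (6, 6, 12, 6): truth gives 0; bid 19 gives 6 > 0. Violating.
Others bid (6, 6, 19, 6): truth gives 0; bid 21 gives 6 > 0. Violating.
Others bid (6, 6, 6, 6): truth gives 6; no alternative beats it.
Others bid (6, 6, 6, 12): truth gives 6; no alternative beats it.
(Checking all 256 profiles: 8 have a profitable deviation, 248 do not.)

8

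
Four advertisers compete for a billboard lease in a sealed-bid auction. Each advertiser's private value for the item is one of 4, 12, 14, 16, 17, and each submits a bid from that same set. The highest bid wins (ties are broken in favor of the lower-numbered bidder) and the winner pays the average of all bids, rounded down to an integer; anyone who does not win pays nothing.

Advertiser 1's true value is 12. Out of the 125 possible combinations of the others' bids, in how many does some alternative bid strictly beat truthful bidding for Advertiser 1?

19

Others bid (4, 4, 4): truth gives 6; bid 4 gives 8 > 6. Violating.
Others bid (4, 4, 14): truth gives 0; bid 14 gives 3 > 0. Violating.
Others bid (4, 4, 16): truth gives 0; bid 16 gives 2 > 0. Violating.
Others bid (4, 4, 17): truth gives 0; bid 17 gives 2 > 0. Violating.
Others bid (4, 4, 12): truth gives 4; no alternative beats it.
Others bid (4, 12, 4): truth gives 4; no alternative beats it.
(Checking all 125 profiles: 19 have a profitable deviation, 106 do not.)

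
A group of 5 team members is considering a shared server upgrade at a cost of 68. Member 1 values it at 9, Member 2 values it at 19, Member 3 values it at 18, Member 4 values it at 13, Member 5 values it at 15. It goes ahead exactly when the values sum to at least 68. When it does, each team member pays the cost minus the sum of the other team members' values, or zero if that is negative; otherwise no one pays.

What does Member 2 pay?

13

Total value 74 ≥ cost 68, so the project is built.
The other team members' values sum to 55.
Cost minus that sum is 68 - 55 = 13.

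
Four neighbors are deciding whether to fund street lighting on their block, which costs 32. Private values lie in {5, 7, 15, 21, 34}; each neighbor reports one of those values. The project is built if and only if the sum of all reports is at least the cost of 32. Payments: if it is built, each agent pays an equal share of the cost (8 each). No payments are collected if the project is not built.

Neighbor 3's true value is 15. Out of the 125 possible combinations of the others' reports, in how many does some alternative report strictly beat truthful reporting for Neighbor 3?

1

Others report (5, 5, 5): truth gives 0; report 21 gives 7 > 0. Violating.
Others report (5, 5, 7): truth gives 7; no alternative beats it.
Others report (5, 5, 15): truth gives 7; no alternative beats it.
(Checking all 125 profiles: 1 has a profitable deviation, 124 do not.)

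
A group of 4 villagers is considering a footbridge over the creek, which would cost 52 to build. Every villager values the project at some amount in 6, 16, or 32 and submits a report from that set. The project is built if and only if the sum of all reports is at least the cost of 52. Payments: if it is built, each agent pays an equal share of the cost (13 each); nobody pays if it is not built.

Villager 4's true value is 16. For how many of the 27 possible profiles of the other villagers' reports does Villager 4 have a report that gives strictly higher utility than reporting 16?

Others report (6, 6, 16): truth gives 0; report 32 gives 3 > 0. Violating.
Others report (6, 16, 6): truth gives 0; report 32 gives 3 > 0. Violating.
Others report (16, 6, 6): truth gives 0; report 32 gives 3 > 0. Violating.
Others report (6, 6, 6): truth gives 0; no alternative beats it.
Others report (6, 6, 32): truth gives 3; no alternative beats it.
(Checking all 27 profiles: 3 have a profitable deviation, 24 do not.)

3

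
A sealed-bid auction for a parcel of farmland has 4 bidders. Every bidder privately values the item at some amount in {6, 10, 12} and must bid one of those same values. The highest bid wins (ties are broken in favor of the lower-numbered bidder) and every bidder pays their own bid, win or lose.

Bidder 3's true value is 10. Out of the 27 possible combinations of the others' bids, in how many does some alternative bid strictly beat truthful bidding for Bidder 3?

Others bid (6, 6, 12): truth gives -10; bid 12 gives -2 > -10. Violating.
Others bid (6, 10, 6): truth gives -10; bid 12 gives -2 > -10. Violating.
Others bid (6, 10, 10): truth gives -10; bid 12 gives -2 > -10. Violating.
Others bid (6, 10, 12): truth gives -10; bid 12 gives -2 > -10. Violating.
Others bid (6, 6, 6): truth gives 0; no alternative beats it.
Others bid (6, 6, 10): truth gives 0; no alternative beats it.
(Checking all 27 profiles: 25 have a profitable deviation, 2 do not.)

25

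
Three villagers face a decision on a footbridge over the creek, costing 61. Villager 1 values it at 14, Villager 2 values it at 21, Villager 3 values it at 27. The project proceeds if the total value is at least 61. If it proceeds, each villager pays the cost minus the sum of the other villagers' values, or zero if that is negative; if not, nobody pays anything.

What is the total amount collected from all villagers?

Total value 62 ≥ cost 61, so it is built.
Villager 1: others sum to 48; max(0, 61 - 48) = 13.
Villager 2: others sum to 41; max(0, 61 - 41) = 20.
Villager 3: others sum to 35; max(0, 61 - 35) = 26.
Total collected = 13 + 20 + 26 = 59.

59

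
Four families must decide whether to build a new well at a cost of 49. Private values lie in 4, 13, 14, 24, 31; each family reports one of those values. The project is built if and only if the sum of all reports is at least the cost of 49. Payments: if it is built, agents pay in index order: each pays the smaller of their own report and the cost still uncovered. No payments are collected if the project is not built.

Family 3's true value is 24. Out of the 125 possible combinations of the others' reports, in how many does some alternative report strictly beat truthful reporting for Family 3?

69

Others report (4, 4, 31): truth gives 0; report 13 gives 11 > 0. Violating.
Others report (4, 13, 24): truth gives 0; report 13 gives 11 > 0. Violating.
Others report (4, 13, 31): truth gives 0; report 4 gives 20 > 0. Violating.
Others report (4, 14, 24): truth gives 0; report 13 gives 11 > 0. Violating.
Others report (4, 4, 4): truth gives 0; no alternative beats it.
Others report (4, 4, 13): truth gives 0; no alternative beats it.
(Checking all 125 profiles: 69 have a profitable deviation, 56 do not.)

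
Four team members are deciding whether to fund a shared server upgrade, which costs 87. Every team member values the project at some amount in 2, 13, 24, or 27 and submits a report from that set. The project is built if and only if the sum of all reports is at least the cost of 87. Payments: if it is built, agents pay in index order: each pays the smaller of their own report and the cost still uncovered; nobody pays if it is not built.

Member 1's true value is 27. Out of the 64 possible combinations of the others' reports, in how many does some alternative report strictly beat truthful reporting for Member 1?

Others report (13, 24, 27): truth gives 0; report 24 gives 3 > 0. Violating.
Others report (13, 27, 24): truth gives 0; report 24 gives 3 > 0. Violating.
Others report (13, 27, 27): truth gives 0; report 24 gives 3 > 0. Violating.
Others report (24, 13, 27): truth gives 0; report 24 gives 3 > 0. Violating.
Others report (2, 2, 2): truth gives 0; no alternative beats it.
Others report (2, 2, 13): truth gives 0; no alternative beats it.
(Checking all 64 profiles: 17 have a profitable deviation, 47 do not.)

17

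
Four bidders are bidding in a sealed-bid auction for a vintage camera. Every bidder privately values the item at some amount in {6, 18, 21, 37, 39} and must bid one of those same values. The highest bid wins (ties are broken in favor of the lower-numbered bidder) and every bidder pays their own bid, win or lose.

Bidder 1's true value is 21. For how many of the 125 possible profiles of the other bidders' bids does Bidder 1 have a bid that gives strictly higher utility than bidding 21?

106

Others bid (6, 6, 6): truth gives 0; bid 6 gives 15 > 0. Violating.
Others bid (6, 6, 18): truth gives 0; bid 18 gives 3 > 0. Violating.
Others bid (6, 6, 37): truth gives -21; bid 6 gives -6 > -21. Violating.
Others bid (6, 6, 39): truth gives -21; bid 6 gives -6 > -21. Violating.
Others bid (6, 6, 21): truth gives 0; no alternative beats it.
Others bid (6, 18, 21): truth gives 0; no alternative beats it.
(Checking all 125 profiles: 106 have a profitable deviation, 19 do not.)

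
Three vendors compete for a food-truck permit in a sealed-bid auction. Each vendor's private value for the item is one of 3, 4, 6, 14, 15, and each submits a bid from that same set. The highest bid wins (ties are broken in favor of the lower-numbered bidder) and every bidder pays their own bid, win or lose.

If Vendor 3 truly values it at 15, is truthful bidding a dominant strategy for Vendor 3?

Consider the case where Vendor 1 bids 3 and Vendor 2 bids 3.
Truthful bid 15: wins, pays 15, utility 15 - 15 = 0.
Bid 4 instead: wins, pays 4, utility 15 - 4 = 11.
Since 11 > 0, bidding 4 is strictly better here, so truthful bidding is not dominant.

No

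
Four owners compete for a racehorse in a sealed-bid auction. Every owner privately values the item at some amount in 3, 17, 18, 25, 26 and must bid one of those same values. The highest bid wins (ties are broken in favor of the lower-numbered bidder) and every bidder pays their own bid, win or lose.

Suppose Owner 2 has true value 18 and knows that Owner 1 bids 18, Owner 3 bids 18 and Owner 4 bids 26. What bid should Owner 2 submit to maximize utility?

3

Bid 3: loses but pays 3, utility -3.
Bid 17: loses but pays 17, utility -17.
Bid 18: loses but pays 18, utility -18.
Bid 25: loses but pays 25, utility -25.
Bid 26: wins, pays 26, utility 18 - 26 = -8.
The best choice is 3 with utility -3.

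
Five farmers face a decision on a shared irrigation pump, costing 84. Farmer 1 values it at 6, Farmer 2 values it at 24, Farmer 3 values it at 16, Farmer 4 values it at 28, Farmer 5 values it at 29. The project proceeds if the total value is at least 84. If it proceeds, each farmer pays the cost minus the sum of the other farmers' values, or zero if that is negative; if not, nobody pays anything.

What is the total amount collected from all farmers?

24

Total value 103 ≥ cost 84, so it is built.
Farmer 1: others sum to 97; max(0, 84 - 97) = 0.
Farmer 2: others sum to 79; max(0, 84 - 79) = 5.
Farmer 3: others sum to 87; max(0, 84 - 87) = 0.
Farmer 4: others sum to 75; max(0, 84 - 75) = 9.
Farmer 5: others sum to 74; max(0, 84 - 74) = 10.
Total collected = 0 + 5 + 0 + 9 + 10 = 24.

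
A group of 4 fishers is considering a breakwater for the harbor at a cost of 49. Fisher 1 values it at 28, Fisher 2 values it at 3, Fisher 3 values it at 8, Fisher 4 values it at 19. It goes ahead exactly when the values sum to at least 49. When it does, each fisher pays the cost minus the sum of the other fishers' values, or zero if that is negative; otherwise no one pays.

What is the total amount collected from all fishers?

Total value 58 ≥ cost 49, so it is built.
Fisher 1: others sum to 30; max(0, 49 - 30) = 19.
Fisher 2: others sum to 55; max(0, 49 - 55) = 0.
Fisher 3: others sum to 50; max(0, 49 - 50) = 0.
Fisher 4: others sum to 39; max(0, 49 - 39) = 10.
Total collected = 19 + 0 + 0 + 10 = 29.

29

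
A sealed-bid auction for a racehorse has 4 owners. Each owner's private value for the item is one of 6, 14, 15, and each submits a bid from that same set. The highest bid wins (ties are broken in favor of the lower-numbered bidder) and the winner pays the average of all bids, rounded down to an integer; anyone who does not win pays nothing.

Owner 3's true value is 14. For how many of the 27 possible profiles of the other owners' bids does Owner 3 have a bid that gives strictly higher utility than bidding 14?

Others bid (6, 6, 15): truth gives 0; bid 15 gives 4 > 0. Violating.
Others bid (6, 14, 6): truth gives 0; bid 15 gives 4 > 0. Violating.
Others bid (6, 14, 14): truth gives 0; bid 15 gives 2 > 0. Violating.
Others bid (6, 14, 15): truth gives 0; bid 15 gives 2 > 0. Violating.
Others bid (6, 6, 6): truth gives 6; no alternative beats it.
Others bid (6, 6, 14): truth gives 4; no alternative beats it.
(Checking all 27 profiles: 8 have a profitable deviation, 19 do not.)

8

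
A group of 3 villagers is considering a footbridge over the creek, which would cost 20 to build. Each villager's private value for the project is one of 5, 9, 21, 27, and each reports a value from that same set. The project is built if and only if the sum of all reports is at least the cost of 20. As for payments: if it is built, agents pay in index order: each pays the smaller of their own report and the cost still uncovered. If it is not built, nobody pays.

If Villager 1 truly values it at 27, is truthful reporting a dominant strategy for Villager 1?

Consider the case where Villager 2 reports 5 and Villager 3 reports 9.
Truthful report 27: project built, pays 20, utility 27 - 20 = 7.
Report 9 instead: project built, pays 9, utility 27 - 9 = 18.
Since 18 > 7, reporting 9 is strictly better here, so truthful reporting is not dominant.

No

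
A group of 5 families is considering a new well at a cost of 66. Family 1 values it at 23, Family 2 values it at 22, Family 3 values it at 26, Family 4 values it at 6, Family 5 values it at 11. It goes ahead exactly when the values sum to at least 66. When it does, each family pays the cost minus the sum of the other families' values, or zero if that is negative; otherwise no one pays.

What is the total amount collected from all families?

Total value 88 ≥ cost 66, so it is built.
Family 1: others sum to 65; max(0, 66 - 65) = 1.
Family 2: others sum to 66; max(0, 66 - 66) = 0.
Family 3: others sum to 62; max(0, 66 - 62) = 4.
Family 4: others sum to 82; max(0, 66 - 82) = 0.
Family 5: others sum to 77; max(0, 66 - 77) = 0.
Total collected = 1 + 0 + 4 + 0 + 0 = 5.

5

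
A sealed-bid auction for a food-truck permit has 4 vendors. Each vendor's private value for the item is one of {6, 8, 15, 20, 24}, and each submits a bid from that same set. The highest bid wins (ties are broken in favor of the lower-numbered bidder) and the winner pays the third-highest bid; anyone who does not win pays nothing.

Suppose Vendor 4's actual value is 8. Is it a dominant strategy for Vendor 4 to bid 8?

Consider the case where Vendor 1 bids 6, Vendor 2 bids 6 and Vendor 3 bids 8.
Truthful bid 8: loses, pays 0, utility 0.
Bid 15 instead: wins, pays 6, utility 8 - 6 = 2.
Since 2 > 0, bidding 15 is strictly better here, so truthful bidding is not dominant.

No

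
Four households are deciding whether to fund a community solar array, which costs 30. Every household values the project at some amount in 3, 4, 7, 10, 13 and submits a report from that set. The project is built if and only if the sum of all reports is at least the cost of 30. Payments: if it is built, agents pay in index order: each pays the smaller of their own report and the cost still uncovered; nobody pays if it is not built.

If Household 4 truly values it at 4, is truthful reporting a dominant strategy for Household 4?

Check each profile of the others' reports and compare truth against every alternative report.
Others report (4, 13, 13): truth gives 4, best alternative gives 4.
Others report (7, 10, 13): truth gives 4, best alternative gives 4.
Others report (7, 13, 10): truth gives 4, best alternative gives 4.
Others report (7, 13, 13): truth gives 4, best alternative gives 4.
Others report (10, 7, 13): truth gives 4, best alternative gives 4.
Others report (10, 10, 10): truth gives 4, best alternative gives 4.
(Remaining 119 profiles checked similarly; truth is weakly best in each.)
In every case the truthful report is at least as good as any alternative, so it is a dominant strategy.

Yes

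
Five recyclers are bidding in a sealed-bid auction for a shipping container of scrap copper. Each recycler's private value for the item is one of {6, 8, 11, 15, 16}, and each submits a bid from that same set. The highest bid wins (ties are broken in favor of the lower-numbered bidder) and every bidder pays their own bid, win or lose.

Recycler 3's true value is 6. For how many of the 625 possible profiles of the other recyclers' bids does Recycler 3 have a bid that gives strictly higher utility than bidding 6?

36

Others bid (6, 6, 6, 6): truth gives -6; bid 8 gives -2 > -6. Violating.
Others bid (6, 6, 6, 8): truth gives -6; bid 8 gives -2 > -6. Violating.
Others bid (6, 6, 6, 11): truth gives -6; bid 11 gives -5 > -6. Violating.
Others bid (6, 6, 8, 6): truth gives -6; bid 8 gives -2 > -6. Violating.
Others bid (6, 6, 6, 15): truth gives -6; no alternative beats it.
Others bid (6, 6, 6, 16): truth gives -6; no alternative beats it.
(Checking all 625 profiles: 36 have a profitable deviation, 589 do not.)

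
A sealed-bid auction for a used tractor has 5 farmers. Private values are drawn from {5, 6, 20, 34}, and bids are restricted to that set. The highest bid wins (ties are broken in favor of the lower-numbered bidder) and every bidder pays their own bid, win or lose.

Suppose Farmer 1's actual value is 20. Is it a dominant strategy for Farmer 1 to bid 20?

No

Consider the case where Farmer 2 bids 5, Farmer 3 bids 5, Farmer 4 bids 5 and Farmer 5 bids 5.
Truthful bid 20: wins, pays 20, utility 20 - 20 = 0.
Bid 5 instead: wins, pays 5, utility 20 - 5 = 15.
Since 15 > 0, bidding 5 is strictly better here, so truthful bidding is not dominant.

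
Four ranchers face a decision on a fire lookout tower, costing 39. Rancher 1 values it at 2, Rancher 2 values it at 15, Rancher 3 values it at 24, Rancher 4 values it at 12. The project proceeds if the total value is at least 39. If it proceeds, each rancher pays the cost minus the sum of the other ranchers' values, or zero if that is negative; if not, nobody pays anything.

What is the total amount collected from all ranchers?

11

Total value 53 ≥ cost 39, so it is built.
Rancher 1: others sum to 51; max(0, 39 - 51) = 0.
Rancher 2: others sum to 38; max(0, 39 - 38) = 1.
Rancher 3: others sum to 29; max(0, 39 - 29) = 10.
Rancher 4: others sum to 41; max(0, 39 - 41) = 0.
Total collected = 0 + 1 + 10 + 0 = 11.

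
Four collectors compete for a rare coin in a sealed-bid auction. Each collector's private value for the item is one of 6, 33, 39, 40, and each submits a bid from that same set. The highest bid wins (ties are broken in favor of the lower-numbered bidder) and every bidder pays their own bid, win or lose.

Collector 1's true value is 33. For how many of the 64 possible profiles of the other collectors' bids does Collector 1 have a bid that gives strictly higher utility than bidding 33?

57

Others bid (6, 6, 6): truth gives 0; bid 6 gives 27 > 0. Violating.
Others bid (6, 6, 39): truth gives -33; bid 6 gives -6 > -33. Violating.
Others bid (6, 6, 40): truth gives -33; bid 6 gives -6 > -33. Violating.
Others bid (6, 33, 39): truth gives -33; bid 6 gives -6 > -33. Violating.
Others bid (6, 6, 33): truth gives 0; no alternative beats it.
Others bid (6, 33, 6): truth gives 0; no alternative beats it.
(Checking all 64 profiles: 57 have a profitable deviation, 7 do not.)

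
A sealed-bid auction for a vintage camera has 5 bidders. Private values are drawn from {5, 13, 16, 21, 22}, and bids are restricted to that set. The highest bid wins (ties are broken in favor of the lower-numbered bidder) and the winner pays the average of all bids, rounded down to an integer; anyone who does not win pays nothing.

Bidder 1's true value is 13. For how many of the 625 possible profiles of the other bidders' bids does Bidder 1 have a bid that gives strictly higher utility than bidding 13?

Others bid (5, 5, 5, 5): truth gives 7; bid 5 gives 8 > 7. Violating.
Others bid (5, 5, 5, 16): truth gives 0; bid 16 gives 4 > 0. Violating.
Others bid (5, 5, 5, 21): truth gives 0; bid 21 gives 2 > 0. Violating.
Others bid (5, 5, 5, 22): truth gives 0; bid 22 gives 2 > 0. Violating.
Others bid (5, 5, 5, 13): truth gives 5; no alternative beats it.
Others bid (5, 5, 13, 5): truth gives 5; no alternative beats it.
(Checking all 625 profiles: 43 have a profitable deviation, 582 do not.)

43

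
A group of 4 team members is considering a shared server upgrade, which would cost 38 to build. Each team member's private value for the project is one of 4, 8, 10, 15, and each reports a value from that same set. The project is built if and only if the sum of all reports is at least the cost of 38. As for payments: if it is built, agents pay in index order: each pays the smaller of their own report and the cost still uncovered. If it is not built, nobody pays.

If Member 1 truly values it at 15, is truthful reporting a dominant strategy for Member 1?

No

Consider the case where Member 2 reports 4, Member 3 reports 10 and Member 4 reports 15.
Truthful report 15: project built, pays 15, utility 15 - 15 = 0.
Report 10 instead: project built, pays 10, utility 15 - 10 = 5.
Since 5 > 0, reporting 10 is strictly better here, so truthful reporting is not dominant.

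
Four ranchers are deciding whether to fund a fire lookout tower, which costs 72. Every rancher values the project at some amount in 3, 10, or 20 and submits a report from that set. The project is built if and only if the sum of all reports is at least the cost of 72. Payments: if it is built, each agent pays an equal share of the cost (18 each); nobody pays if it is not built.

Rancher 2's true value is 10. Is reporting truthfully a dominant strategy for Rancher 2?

Check each profile of the others' reports and compare truth against every alternative report.
Others report (3, 3, 3): truth gives 0, best alternative gives 0.
Others report (3, 3, 10): truth gives 0, best alternative gives 0.
Others report (3, 3, 20): truth gives 0, best alternative gives 0.
Others report (3, 10, 3): truth gives 0, best alternative gives 0.
Others report (3, 10, 10): truth gives 0, best alternative gives 0.
Others report (3, 10, 20): truth gives 0, best alternative gives 0.
(Remaining 21 profiles checked similarly; truth is weakly best in each.)
In every case the truthful report is at least as good as any alternative, so it is a dominant strategy.

Yes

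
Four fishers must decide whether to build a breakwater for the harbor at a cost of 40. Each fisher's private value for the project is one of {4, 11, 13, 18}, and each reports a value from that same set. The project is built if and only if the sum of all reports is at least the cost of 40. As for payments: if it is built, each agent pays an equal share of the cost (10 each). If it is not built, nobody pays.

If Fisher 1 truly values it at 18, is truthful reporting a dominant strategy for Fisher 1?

Yes

Check each profile of the others' reports and compare truth against every alternative report.
Others report (4, 4, 18): truth gives 8, best alternative gives 0.
Others report (4, 11, 11): truth gives 8, best alternative gives 0.
Others report (4, 18, 4): truth gives 8, best alternative gives 0.
Others report (11, 4, 11): truth gives 8, best alternative gives 0.
Others report (11, 11, 4): truth gives 8, best alternative gives 0.
Others report (18, 4, 4): truth gives 8, best alternative gives 0.
(Remaining 58 profiles checked similarly; truth is weakly best in each.)
In every case the truthful report is at least as good as any alternative, so it is a dominant strategy.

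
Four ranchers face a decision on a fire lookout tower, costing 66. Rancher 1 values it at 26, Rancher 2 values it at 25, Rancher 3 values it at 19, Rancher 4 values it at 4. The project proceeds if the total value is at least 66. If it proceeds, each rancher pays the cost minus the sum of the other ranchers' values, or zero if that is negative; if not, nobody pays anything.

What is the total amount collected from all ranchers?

Total value 74 ≥ cost 66, so it is built.
Rancher 1: others sum to 48; max(0, 66 - 48) = 18.
Rancher 2: others sum to 49; max(0, 66 - 49) = 17.
Rancher 3: others sum to 55; max(0, 66 - 55) = 11.
Rancher 4: others sum to 70; max(0, 66 - 70) = 0.
Total collected = 18 + 17 + 11 + 0 = 46.

46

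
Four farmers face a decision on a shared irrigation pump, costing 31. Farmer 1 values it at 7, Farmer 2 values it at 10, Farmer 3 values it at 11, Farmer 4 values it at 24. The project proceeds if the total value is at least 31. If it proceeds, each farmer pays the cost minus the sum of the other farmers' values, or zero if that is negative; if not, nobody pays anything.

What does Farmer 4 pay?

Total value 52 ≥ cost 31, so the project is built.
The other farmers' values sum to 28.
Cost minus that sum is 31 - 28 = 3.

3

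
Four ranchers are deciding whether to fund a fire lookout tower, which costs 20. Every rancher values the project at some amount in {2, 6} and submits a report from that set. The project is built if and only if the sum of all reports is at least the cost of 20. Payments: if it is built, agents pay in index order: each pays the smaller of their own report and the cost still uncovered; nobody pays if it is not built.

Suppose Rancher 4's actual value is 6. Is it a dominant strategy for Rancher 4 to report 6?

Check each profile of the others' reports and compare truth against every alternative report.
Others report (6, 6, 6): truth gives 4, best alternative gives 4.
Others report (2, 2, 2): truth gives 0, best alternative gives 0.
Others report (2, 2, 6): truth gives 0, best alternative gives 0.
Others report (2, 6, 2): truth gives 0, best alternative gives 0.
Others report (2, 6, 6): truth gives 0, best alternative gives 0.
Others report (6, 2, 2): truth gives 0, best alternative gives 0.
(Remaining 2 profiles checked similarly; truth is weakly best in each.)
In every case the truthful report is at least as good as any alternative, so it is a dominant strategy.

Yes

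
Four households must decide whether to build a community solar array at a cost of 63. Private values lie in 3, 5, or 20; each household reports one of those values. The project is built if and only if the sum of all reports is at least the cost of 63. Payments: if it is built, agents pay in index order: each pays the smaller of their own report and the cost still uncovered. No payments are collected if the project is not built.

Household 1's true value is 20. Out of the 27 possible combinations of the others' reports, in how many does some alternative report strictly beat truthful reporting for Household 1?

Others report (20, 20, 20): truth gives 0; report 3 gives 17 > 0. Violating.
Others report (3, 3, 3): truth gives 0; no alternative beats it.
Others report (3, 3, 5): truth gives 0; no alternative beats it.
(Checking all 27 profiles: 1 has a profitable deviation, 26 do not.)

1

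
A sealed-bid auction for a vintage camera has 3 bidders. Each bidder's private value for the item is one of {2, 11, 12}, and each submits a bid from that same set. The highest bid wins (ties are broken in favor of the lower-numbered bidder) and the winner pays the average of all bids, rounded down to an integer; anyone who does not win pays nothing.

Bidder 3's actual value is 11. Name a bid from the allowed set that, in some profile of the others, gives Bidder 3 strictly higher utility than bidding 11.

Suppose Bidder 1 bids 2 and Bidder 2 bids 11.
Bid 11: loses, pays 0, utility 0.
Bid 12: wins, pays 8, utility 11 - 8 = 3.
So bidding 12 beats truth here (3 > 0).

12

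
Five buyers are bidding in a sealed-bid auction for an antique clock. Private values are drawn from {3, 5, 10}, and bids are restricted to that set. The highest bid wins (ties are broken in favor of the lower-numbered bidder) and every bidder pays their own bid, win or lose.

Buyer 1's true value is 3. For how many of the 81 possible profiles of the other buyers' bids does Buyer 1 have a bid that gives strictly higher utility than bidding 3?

Others bid (3, 3, 3, 5): truth gives -3; bid 5 gives -2 > -3. Violating.
Others bid (3, 3, 5, 3): truth gives -3; bid 5 gives -2 > -3. Violating.
Others bid (3, 3, 5, 5): truth gives -3; bid 5 gives -2 > -3. Violating.
Others bid (3, 5, 3, 3): truth gives -3; bid 5 gives -2 > -3. Violating.
Others bid (3, 3, 3, 3): truth gives 0; no alternative beats it.
Others bid (3, 3, 3, 10): truth gives -3; no alternative beats it.
(Checking all 81 profiles: 15 have a profitable deviation, 66 do not.)

15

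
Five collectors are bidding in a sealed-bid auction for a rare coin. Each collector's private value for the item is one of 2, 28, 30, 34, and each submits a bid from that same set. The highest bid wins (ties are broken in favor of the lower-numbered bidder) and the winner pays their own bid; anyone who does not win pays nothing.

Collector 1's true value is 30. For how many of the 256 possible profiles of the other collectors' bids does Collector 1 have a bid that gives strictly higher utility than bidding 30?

Others bid (2, 2, 2, 2): truth gives 0; bid 2 gives 28 > 0. Violating.
Others bid (2, 2, 2, 28): truth gives 0; bid 28 gives 2 > 0. Violating.
Others bid (2, 2, 28, 2): truth gives 0; bid 28 gives 2 > 0. Violating.
Others bid (2, 2, 28, 28): truth gives 0; bid 28 gives 2 > 0. Violating.
Others bid (2, 2, 2, 30): truth gives 0; no alternative beats it.
Others bid (2, 2, 2, 34): truth gives 0; no alternative beats it.
(Checking all 256 profiles: 16 have a profitable deviation, 240 do not.)

16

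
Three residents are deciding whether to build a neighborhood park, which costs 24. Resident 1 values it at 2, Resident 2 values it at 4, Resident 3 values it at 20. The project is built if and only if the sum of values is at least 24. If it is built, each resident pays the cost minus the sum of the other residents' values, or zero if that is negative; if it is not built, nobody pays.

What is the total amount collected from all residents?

Total value 26 ≥ cost 24, so it is built.
Resident 1: others sum to 24; max(0, 24 - 24) = 0.
Resident 2: others sum to 22; max(0, 24 - 22) = 2.
Resident 3: others sum to 6; max(0, 24 - 6) = 18.
Total collected = 0 + 2 + 18 = 20.

20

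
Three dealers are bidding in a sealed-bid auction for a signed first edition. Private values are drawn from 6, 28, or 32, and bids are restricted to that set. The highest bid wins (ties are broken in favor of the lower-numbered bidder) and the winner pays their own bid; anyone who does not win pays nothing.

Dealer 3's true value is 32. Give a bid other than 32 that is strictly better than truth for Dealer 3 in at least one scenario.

Suppose Dealer 1 bids 6 and Dealer 2 bids 6.
Bid 32: wins, pays 32, utility 32 - 32 = 0.
Bid 28: wins, pays 28, utility 32 - 28 = 4.
So bidding 28 beats truth here (4 > 0).

28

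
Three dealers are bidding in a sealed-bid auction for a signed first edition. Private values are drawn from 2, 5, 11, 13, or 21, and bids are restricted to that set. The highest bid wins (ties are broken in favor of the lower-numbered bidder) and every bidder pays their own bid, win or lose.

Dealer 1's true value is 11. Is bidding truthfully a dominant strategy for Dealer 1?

No

Consider the case where Dealer 2 bids 2 and Dealer 3 bids 2.
Truthful bid 11: wins, pays 11, utility 11 - 11 = 0.
Bid 2 instead: wins, pays 2, utility 11 - 2 = 9.
Since 9 > 0, bidding 2 is strictly better here, so truthful bidding is not dominant.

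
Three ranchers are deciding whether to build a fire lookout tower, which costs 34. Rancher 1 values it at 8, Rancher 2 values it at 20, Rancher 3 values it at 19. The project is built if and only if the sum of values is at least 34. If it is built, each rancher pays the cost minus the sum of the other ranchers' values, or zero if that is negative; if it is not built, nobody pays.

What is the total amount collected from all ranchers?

13

Total value 47 ≥ cost 34, so it is built.
Rancher 1: others sum to 39; max(0, 34 - 39) = 0.
Rancher 2: others sum to 27; max(0, 34 - 27) = 7.
Rancher 3: others sum to 28; max(0, 34 - 28) = 6.
Total collected = 0 + 7 + 6 = 13.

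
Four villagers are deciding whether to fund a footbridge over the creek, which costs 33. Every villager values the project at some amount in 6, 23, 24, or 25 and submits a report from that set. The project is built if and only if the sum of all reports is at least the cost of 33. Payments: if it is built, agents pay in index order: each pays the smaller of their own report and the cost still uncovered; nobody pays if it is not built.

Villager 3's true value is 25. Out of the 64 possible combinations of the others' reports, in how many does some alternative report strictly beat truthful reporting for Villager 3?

Others report (6, 6, 23): truth gives 4; report 6 gives 19 > 4. Violating.
Others report (6, 6, 24): truth gives 4; report 6 gives 19 > 4. Violating.
Others report (6, 6, 25): truth gives 4; report 6 gives 19 > 4. Violating.
Others report (6, 6, 6): truth gives 4; no alternative beats it.
Others report (6, 23, 6): truth gives 21; no alternative beats it.
(Checking all 64 profiles: 3 have a profitable deviation, 61 do not.)

3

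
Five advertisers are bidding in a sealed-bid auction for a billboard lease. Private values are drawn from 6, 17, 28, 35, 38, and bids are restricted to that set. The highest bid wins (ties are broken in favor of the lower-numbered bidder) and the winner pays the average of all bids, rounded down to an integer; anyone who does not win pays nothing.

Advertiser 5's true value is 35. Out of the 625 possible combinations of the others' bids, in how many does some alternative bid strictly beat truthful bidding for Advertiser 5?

190

Others bid (6, 6, 6, 6): truth gives 24; bid 17 gives 27 > 24. Violating.
Others bid (6, 6, 6, 17): truth gives 21; bid 28 gives 23 > 21. Violating.
Others bid (6, 6, 6, 35): truth gives 0; bid 38 gives 17 > 0. Violating.
Others bid (6, 6, 17, 6): truth gives 21; bid 28 gives 23 > 21. Violating.
Others bid (6, 6, 6, 28): truth gives 19; no alternative beats it.
Others bid (6, 6, 6, 38): truth gives 0; no alternative beats it.
(Checking all 625 profiles: 190 have a profitable deviation, 435 do not.)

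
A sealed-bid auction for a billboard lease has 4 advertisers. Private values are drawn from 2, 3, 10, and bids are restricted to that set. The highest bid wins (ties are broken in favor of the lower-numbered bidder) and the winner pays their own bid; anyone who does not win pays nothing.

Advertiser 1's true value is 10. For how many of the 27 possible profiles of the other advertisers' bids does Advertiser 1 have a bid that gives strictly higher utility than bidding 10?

8

Others bid (2, 2, 2): truth gives 0; bid 2 gives 8 > 0. Violating.
Others bid (2, 2, 3): truth gives 0; bid 3 gives 7 > 0. Violating.
Others bid (2, 3, 2): truth gives 0; bid 3 gives 7 > 0. Violating.
Others bid (2, 3, 3): truth gives 0; bid 3 gives 7 > 0. Violating.
Others bid (2, 2, 10): truth gives 0; no alternative beats it.
Others bid (2, 3, 10): truth gives 0; no alternative beats it.
(Checking all 27 profiles: 8 have a profitable deviation, 19 do not.)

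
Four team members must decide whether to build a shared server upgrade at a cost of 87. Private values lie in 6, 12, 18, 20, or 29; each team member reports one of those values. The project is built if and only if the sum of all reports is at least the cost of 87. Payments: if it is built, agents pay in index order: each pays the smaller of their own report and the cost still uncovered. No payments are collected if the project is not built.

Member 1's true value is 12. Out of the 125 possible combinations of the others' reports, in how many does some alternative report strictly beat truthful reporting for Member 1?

Others report (29, 29, 29): truth gives 0; report 6 gives 6 > 0. Violating.
Others report (6, 6, 6): truth gives 0; no alternative beats it.
Others report (6, 6, 12): truth gives 0; no alternative beats it.
(Checking all 125 profiles: 1 has a profitable deviation, 124 do not.)

1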